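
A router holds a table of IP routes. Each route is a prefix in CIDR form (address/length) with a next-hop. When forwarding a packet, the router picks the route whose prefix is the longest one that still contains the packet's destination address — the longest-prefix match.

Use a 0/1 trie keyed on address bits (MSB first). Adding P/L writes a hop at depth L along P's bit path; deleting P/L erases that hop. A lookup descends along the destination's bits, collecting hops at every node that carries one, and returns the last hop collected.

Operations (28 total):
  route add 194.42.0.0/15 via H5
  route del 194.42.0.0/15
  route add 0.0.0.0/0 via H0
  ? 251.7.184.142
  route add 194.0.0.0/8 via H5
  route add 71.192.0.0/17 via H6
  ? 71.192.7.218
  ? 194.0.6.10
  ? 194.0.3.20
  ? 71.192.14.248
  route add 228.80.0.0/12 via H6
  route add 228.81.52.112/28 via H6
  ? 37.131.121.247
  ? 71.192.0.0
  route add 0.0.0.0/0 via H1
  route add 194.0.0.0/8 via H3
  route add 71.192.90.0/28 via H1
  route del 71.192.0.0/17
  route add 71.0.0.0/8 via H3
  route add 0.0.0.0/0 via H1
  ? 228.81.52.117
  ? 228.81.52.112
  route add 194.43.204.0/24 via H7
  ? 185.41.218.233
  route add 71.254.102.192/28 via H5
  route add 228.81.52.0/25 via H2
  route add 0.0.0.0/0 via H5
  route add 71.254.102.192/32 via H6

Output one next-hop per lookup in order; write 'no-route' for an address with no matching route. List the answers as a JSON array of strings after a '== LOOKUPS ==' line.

Trace:
  add 194.42.0.0/15 -> H5 at depth 15
  - 194.42.0.0/15 clear@15
  add 0.0.0.0/0 -> H0 at depth 0
  Q 251.7.184.142: descend 11 ; hops seen [H0] ; pick H0
  add 194.0.0.0/8 -> H5 at depth 8
  add 71.192.0.0/17 -> H6 at depth 17
  Q 71.192.7.218: descend 01000111110000000 ; hops seen [H0,H6] ; pick H6
  Q 194.0.6.10: descend 1100001000 ; hops seen [H0,H5] ; pick H5
  Q 194.0.3.20: descend 1100001000 ; hops seen [H0,H5] ; pick H5
  Q 71.192.14.248: descend 01000111110000000 ; hops seen [H0,H6] ; pick H6
  add 228.80.0.0/12 -> H6 at depth 12
  add 228.81.52.112/28 -> H6 at depth 28
  Q 37.131.121.247: descend 0 ; hops seen [H0] ; pick H0
  Q 71.192.0.0: descend 01000111110000000 ; hops seen [H0,H6] ; pick H6
  add 0.0.0.0/0 -> H1 at depth 0
  add 194.0.0.0/8 -> H3 at depth 8
  add 71.192.90.0/28 -> H1 at depth 28
  - 71.192.0.0/17 clear@17
  add 71.0.0.0/8 -> H3 at depth 8
  add 0.0.0.0/0 -> H1 at depth 0
  Q 228.81.52.117: descend 1110010001010001001101000111 ; hops seen [H1,H6,H6] ; pick H6
  Q 228.81.52.112: descend 1110010001010001001101000111 ; hops seen [H1,H6,H6] ; pick H6
  add 194.43.204.0/24 -> H7 at depth 24
  Q 185.41.218.233: descend 1 ; hops seen [H1] ; pick H1
  add 71.254.102.192/28 -> H5 at depth 28
  add 228.81.52.0/25 -> H2 at depth 25
  add 0.0.0.0/0 -> H5 at depth 0
  add 71.254.102.192/32 -> H6 at depth 32

== LOOKUPS ==
["H0","H6","H5","H5","H6","H0","H6","H6","H6","H1"]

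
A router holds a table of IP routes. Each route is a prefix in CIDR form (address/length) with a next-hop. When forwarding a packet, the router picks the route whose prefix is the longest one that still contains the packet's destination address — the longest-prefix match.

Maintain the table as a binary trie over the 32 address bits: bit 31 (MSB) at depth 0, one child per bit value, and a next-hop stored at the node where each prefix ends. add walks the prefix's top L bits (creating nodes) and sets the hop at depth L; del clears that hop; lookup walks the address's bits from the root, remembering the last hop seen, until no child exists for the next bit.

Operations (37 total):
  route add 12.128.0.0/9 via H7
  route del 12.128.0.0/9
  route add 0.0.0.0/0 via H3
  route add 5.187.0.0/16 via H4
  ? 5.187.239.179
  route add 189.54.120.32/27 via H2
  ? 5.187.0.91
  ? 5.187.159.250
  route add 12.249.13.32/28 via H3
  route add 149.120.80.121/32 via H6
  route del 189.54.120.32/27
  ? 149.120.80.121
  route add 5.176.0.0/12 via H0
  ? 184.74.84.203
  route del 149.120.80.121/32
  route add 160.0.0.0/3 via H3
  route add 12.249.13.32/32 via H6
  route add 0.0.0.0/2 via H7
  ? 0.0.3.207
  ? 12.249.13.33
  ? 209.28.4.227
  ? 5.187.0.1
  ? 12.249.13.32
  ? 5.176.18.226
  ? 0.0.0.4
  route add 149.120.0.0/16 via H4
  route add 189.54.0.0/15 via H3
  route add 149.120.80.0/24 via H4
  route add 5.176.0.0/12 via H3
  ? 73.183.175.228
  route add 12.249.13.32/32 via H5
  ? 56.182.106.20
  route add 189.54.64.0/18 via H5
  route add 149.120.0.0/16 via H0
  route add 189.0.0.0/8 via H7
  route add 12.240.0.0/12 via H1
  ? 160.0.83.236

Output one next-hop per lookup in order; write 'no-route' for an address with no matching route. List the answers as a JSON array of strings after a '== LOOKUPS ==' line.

Trace:
  add 12.128.0.0/9 -> H7 at depth 9
  - 12.128.0.0/9 clear@9
  add 0.0.0.0/0 -> H3 at depth 0
  add 5.187.0.0/16 -> H4 at depth 16
  lookup 5.187.239.179: bits 0000010110111011 walk d0:H3→d1:-→d2:-→d3:-→d4:-→d5:-→d6:-→d7:-→d8:-→d9:-→d10:-→d11:-→d12:-→d13:-→d14:-→d15:-→d16:H4 -> H4
  add 189.54.120.32/27 -> H2 at depth 27
  lookup 5.187.0.91: bits 0000010110111011 walk d0:H3→d1:-→d2:-→d3:-→d4:-→d5:-→d6:-→d7:-→d8:-→d9:-→d10:-→d11:-→d12:-→d13:-→d14:-→d15:-→d16:H4 -> H4
  lookup 5.187.159.250: bits 0000010110111011 walk d0:H3→d1:-→d2:-→d3:-→d4:-→d5:-→d6:-→d7:-→d8:-→d9:-→d10:-→d11:-→d12:-→d13:-→d14:-→d15:-→d16:H4 -> H4
  add 12.249.13.32/28 -> H3 at depth 28
  add 149.120.80.121/32 -> H6 at depth 32
  - 189.54.120.32/27 clear@27
  lookup 149.120.80.121: bits 10010101011110000101000001111001 walk d0:H3→d1:-→d2:-→d3:-→d4:-→d5:-→d6:-→d7:-→d8:-→d9:-→d10:-→d11:-→d12:-→d13:-→d14:-→d15:-→d16:-→d17:-→d18:-→d19:-→d20:-→d21:-→d22:-→d23:-→d24:-→d25:-→d26:-→d27:-→d28:-→d29:-→d30:-→d31:-→d32:H6 -> H6
  add 5.176.0.0/12 -> H0 at depth 12
  lookup 184.74.84.203: bits 10111 walk d0:H3→d1:-→d2:-→d3:-→d4:-→d5:- -> H3
  - 149.120.80.121/32 clear@32
  add 160.0.0.0/3 -> H3 at depth 3
  add 12.249.13.32/32 -> H6 at depth 32
  add 0.0.0.0/2 -> H7 at depth 2
  lookup 0.0.3.207: bits 00000 walk d0:H3→d1:-→d2:H7→d3:-→d4:-→d5:- -> H7
  lookup 12.249.13.33: bits 0000110011111001000011010010000 walk d0:H3→d1:-→d2:H7→d3:-→d4:-→d5:-→d6:-→d7:-→d8:-→d9:-→d10:-→d11:-→d12:-→d13:-→d14:-→d15:-→d16:-→d17:-→d18:-→d19:-→d20:-→d21:-→d22:-→d23:-→d24:-→d25:-→d26:-→d27:-→d28:H3→d29:-→d30:-→d31:- -> H3
  lookup 209.28.4.227: bits 1 walk d0:H3→d1:- -> H3
  lookup 5.187.0.1: bits 0000010110111011 walk d0:H3→d1:-→d2:H7→d3:-→d4:-→d5:-→d6:-→d7:-→d8:-→d9:-→d10:-→d11:-→d12:H0→d13:-→d14:-→d15:-→d16:H4 -> H4
  lookup 12.249.13.32: bits 00001100111110010000110100100000 walk d0:H3→d1:-→d2:H7→d3:-→d4:-→d5:-→d6:-→d7:-→d8:-→d9:-→d10:-→d11:-→d12:-→d13:-→d14:-→d15:-→d16:-→d17:-→d18:-→d19:-→d20:-→d21:-→d22:-→d23:-→d24:-→d25:-→d26:-→d27:-→d28:H3→d29:-→d30:-→d31:-→d32:H6 -> H6
  lookup 5.176.18.226: bits 000001011011 walk d0:H3→d1:-→d2:H7→d3:-→d4:-→d5:-→d6:-→d7:-→d8:-→d9:-→d10:-→d11:-→d12:H0 -> H0
  lookup 0.0.0.4: bits 00000 walk d0:H3→d1:-→d2:H7→d3:-→d4:-→d5:- -> H7
  add 149.120.0.0/16 -> H4 at depth 16
  add 189.54.0.0/15 -> H3 at depth 15
  add 149.120.80.0/24 -> H4 at depth 24
  add 5.176.0.0/12 -> H3 at depth 12
  lookup 73.183.175.228: bits 0 walk d0:H3→d1:- -> H3
  add 12.249.13.32/32 -> H5 at depth 32
  lookup 56.182.106.20: bits 00 walk d0:H3→d1:-→d2:H7 -> H7
  add 189.54.64.0/18 -> H5 at depth 18
  add 149.120.0.0/16 -> H0 at depth 16
  add 189.0.0.0/8 -> H7 at depth 8
  add 12.240.0.0/12 -> H1 at depth 12
  lookup 160.0.83.236: bits 101 walk d0:H3→d1:-→d2:-→d3:H3 -> H3

== LOOKUPS ==
["H4","H4","H4","H6","H3","H7","H3","H3","H4","H6","H0","H7","H3","H7","H3"]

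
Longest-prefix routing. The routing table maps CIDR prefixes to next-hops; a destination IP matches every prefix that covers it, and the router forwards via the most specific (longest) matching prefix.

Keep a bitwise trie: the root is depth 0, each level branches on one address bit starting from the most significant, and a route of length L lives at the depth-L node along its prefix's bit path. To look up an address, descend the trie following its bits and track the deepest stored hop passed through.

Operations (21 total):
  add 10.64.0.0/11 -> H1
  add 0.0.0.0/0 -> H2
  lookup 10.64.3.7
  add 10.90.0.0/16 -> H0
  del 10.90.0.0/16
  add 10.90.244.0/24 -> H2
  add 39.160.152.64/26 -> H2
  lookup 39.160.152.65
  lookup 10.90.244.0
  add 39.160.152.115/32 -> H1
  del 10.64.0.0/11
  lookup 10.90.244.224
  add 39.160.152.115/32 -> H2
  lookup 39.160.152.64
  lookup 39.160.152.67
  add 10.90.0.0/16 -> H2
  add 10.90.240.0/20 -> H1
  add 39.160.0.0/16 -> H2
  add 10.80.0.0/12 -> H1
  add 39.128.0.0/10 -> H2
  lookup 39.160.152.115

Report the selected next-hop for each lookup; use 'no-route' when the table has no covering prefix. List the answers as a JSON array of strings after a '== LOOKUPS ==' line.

Apply in order:
  add 10.64.0.0/11 -> H1 at depth 11
  add 0.0.0.0/0 -> H2 at depth 0
  ? 10.64.3.7  path d0:H2→d1:-→d2:-→d3:-→d4:-→d5:-→d6:-→d7:-→d8:-→d9:-→d10:-→d11:H1  best=H1
  add 10.90.0.0/16 -> H0 at depth 16
  - 10.90.0.0/16 clear@16
  add 10.90.244.0/24 -> H2 at depth 24
  add 39.160.152.64/26 -> H2 at depth 26
  ? 39.160.152.65  path d0:H2→d1:-→d2:-→d3:-→d4:-→d5:-→d6:-→d7:-→d8:-→d9:-→d10:-→d11:-→d12:-→d13:-→d14:-→d15:-→d16:-→d17:-→d18:-→d19:-→d20:-→d21:-→d22:-→d23:-→d24:-→d25:-→d26:H2  best=H2
  ? 10.90.244.0  path d0:H2→d1:-→d2:-→d3:-→d4:-→d5:-→d6:-→d7:-→d8:-→d9:-→d10:-→d11:H1→d12:-→d13:-→d14:-→d15:-→d16:-→d17:-→d18:-→d19:-→d20:-→d21:-→d22:-→d23:-→d24:H2  best=H2
  add 39.160.152.115/32 -> H1 at depth 32
  - 10.64.0.0/11 clear@11
  ? 10.90.244.224  path d0:H2→d1:-→d2:-→d3:-→d4:-→d5:-→d6:-→d7:-→d8:-→d9:-→d10:-→d11:-→d12:-→d13:-→d14:-→d15:-→d16:-→d17:-→d18:-→d19:-→d20:-→d21:-→d22:-→d23:-→d24:H2  best=H2
  add 39.160.152.115/32 -> H2 at depth 32
  ? 39.160.152.64  path d0:H2→d1:-→d2:-→d3:-→d4:-→d5:-→d6:-→d7:-→d8:-→d9:-→d10:-→d11:-→d12:-→d13:-→d14:-→d15:-→d16:-→d17:-→d18:-→d19:-→d20:-→d21:-→d22:-→d23:-→d24:-→d25:-→d26:H2  best=H2
  ? 39.160.152.67  path d0:H2→d1:-→d2:-→d3:-→d4:-→d5:-→d6:-→d7:-→d8:-→d9:-→d10:-→d11:-→d12:-→d13:-→d14:-→d15:-→d16:-→d17:-→d18:-→d19:-→d20:-→d21:-→d22:-→d23:-→d24:-→d25:-→d26:H2  best=H2
  add 10.90.0.0/16 -> H2 at depth 16
  add 10.90.240.0/20 -> H1 at depth 20
  add 39.160.0.0/16 -> H2 at depth 16
  add 10.80.0.0/12 -> H1 at depth 12
  add 39.128.0.0/10 -> H2 at depth 10
  ? 39.160.152.115  path d0:H2→d1:-→d2:-→d3:-→d4:-→d5:-→d6:-→d7:-→d8:-→d9:-→d10:H2→d11:-→d12:-→d13:-→d14:-→d15:-→d16:H2→d17:-→d18:-→d19:-→d20:-→d21:-→d22:-→d23:-→d24:-→d25:-→d26:H2→d27:-→d28:-→d29:-→d30:-→d31:-→d32:H2  best=H2

== LOOKUPS ==
["H1","H2","H2","H2","H2","H2","H2"]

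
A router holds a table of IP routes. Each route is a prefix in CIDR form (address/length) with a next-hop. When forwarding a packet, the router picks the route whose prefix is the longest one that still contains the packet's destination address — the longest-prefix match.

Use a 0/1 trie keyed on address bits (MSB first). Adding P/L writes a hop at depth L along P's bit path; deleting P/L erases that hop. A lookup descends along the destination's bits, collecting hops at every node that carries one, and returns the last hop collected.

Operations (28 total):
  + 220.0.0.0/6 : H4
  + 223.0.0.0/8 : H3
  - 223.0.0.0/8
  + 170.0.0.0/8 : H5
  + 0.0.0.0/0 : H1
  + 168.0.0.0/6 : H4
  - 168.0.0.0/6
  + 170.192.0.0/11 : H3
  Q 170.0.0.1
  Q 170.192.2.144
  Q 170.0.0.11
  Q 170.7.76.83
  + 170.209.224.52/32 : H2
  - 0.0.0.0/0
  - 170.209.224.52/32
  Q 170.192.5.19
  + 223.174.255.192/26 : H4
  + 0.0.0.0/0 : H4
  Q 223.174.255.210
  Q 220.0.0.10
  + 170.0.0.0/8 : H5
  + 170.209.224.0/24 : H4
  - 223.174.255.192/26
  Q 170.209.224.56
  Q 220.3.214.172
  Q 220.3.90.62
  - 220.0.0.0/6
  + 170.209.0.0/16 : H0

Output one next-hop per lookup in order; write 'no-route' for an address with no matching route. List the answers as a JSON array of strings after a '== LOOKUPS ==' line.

Trace:
  add 220.0.0.0/6 -> H4 at depth 6
  add 223.0.0.0/8 -> H3 at depth 8
  del 223.0.0.0/8 (clear depth 8)
  add 170.0.0.0/8 -> H5 at depth 8
  add 0.0.0.0/0 -> H1 at depth 0
  add 168.0.0.0/6 -> H4 at depth 6
  del 168.0.0.0/6 (clear depth 6)
  add 170.192.0.0/11 -> H3 at depth 11
  lookup 170.0.0.1: bits 10101010 walk d0:H1→d1:-→d2:-→d3:-→d4:-→d5:-→d6:-→d7:-→d8:H5 -> H5
  lookup 170.192.2.144: bits 10101010110 walk d0:H1→d1:-→d2:-→d3:-→d4:-→d5:-→d6:-→d7:-→d8:H5→d9:-→d10:-→d11:H3 -> H3
  lookup 170.0.0.11: bits 10101010 walk d0:H1→d1:-→d2:-→d3:-→d4:-→d5:-→d6:-→d7:-→d8:H5 -> H5
  lookup 170.7.76.83: bits 10101010 walk d0:H1→d1:-→d2:-→d3:-→d4:-→d5:-→d6:-→d7:-→d8:H5 -> H5
  add 170.209.224.52/32 -> H2 at depth 32
  del 0.0.0.0/0 (clear depth 0)
  del 170.209.224.52/32 (clear depth 32)
  lookup 170.192.5.19: bits 10101010110 walk d0:-→d1:-→d2:-→d3:-→d4:-→d5:-→d6:-→d7:-→d8:H5→d9:-→d10:-→d11:H3 -> H3
  add 223.174.255.192/26 -> H4 at depth 26
  add 0.0.0.0/0 -> H4 at depth 0
  lookup 223.174.255.210: bits 11011111101011101111111111 walk d0:H4→d1:-→d2:-→d3:-→d4:-→d5:-→d6:H4→d7:-→d8:-→d9:-→d10:-→d11:-→d12:-→d13:-→d14:-→d15:-→d16:-→d17:-→d18:-→d19:-→d20:-→d21:-→d22:-→d23:-→d24:-→d25:-→d26:H4 -> H4
  lookup 220.0.0.10: bits 110111 walk d0:H4→d1:-→d2:-→d3:-→d4:-→d5:-→d6:H4 -> H4
  add 170.0.0.0/8 -> H5 at depth 8
  add 170.209.224.0/24 -> H4 at depth 24
  del 223.174.255.192/26 (clear depth 26)
  lookup 170.209.224.56: bits 1010101011010001111000000011 walk d0:H4→d1:-→d2:-→d3:-→d4:-→d5:-→d6:-→d7:-→d8:H5→d9:-→d10:-→d11:H3→d12:-→d13:-→d14:-→d15:-→d16:-→d17:-→d18:-→d19:-→d20:-→d21:-→d22:-→d23:-→d24:H4→d25:-→d26:-→d27:-→d28:- -> H4
  lookup 220.3.214.172: bits 110111 walk d0:H4→d1:-→d2:-→d3:-→d4:-→d5:-→d6:H4 -> H4
  lookup 220.3.90.62: bits 110111 walk d0:H4→d1:-→d2:-→d3:-→d4:-→d5:-→d6:H4 -> H4
  del 220.0.0.0/6 (clear depth 6)
  add 170.209.0.0/16 -> H0 at depth 16

== LOOKUPS ==
["H5","H3","H5","H5","H3","H4","H4","H4","H4","H4"]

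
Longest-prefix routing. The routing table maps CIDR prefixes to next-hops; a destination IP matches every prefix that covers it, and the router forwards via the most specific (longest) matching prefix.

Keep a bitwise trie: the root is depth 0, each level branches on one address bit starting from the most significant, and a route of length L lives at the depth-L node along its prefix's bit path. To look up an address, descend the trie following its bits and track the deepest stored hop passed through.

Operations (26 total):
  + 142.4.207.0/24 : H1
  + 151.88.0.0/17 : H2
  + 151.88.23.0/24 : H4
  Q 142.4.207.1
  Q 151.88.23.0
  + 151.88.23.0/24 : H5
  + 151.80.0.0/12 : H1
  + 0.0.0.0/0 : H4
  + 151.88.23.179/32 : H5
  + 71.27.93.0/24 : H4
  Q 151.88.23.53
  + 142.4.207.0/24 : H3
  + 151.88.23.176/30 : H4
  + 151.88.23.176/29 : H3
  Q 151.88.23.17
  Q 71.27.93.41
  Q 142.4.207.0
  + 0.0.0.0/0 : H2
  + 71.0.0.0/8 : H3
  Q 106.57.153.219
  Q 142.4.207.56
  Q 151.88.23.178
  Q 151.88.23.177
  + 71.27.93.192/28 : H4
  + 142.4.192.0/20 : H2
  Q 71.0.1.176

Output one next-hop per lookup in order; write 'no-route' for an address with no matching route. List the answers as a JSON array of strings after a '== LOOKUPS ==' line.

Process each operation:
  + 142.4.207.0/24 (H1) depth=24
  + 151.88.0.0/17 (H2) depth=17
  + 151.88.23.0/24 (H4) depth=24
  ? 142.4.207.1  path d0:-→d1:-→d2:-→d3:-→d4:-→d5:-→d6:-→d7:-→d8:-→d9:-→d10:-→d11:-→d12:-→d13:-→d14:-→d15:-→d16:-→d17:-→d18:-→d19:-→d20:-→d21:-→d22:-→d23:-→d24:H1  best=H1
  ? 151.88.23.0  path d0:-→d1:-→d2:-→d3:-→d4:-→d5:-→d6:-→d7:-→d8:-→d9:-→d10:-→d11:-→d12:-→d13:-→d14:-→d15:-→d16:-→d17:H2→d18:-→d19:-→d20:-→d21:-→d22:-→d23:-→d24:H4  best=H4
  + 151.88.23.0/24 (H5) depth=24
  + 151.80.0.0/12 (H1) depth=12
  + 0.0.0.0/0 (H4) depth=0
  + 151.88.23.179/32 (H5) depth=32
  + 71.27.93.0/24 (H4) depth=24
  ? 151.88.23.53  path d0:H4→d1:-→d2:-→d3:-→d4:-→d5:-→d6:-→d7:-→d8:-→d9:-→d10:-→d11:-→d12:H1→d13:-→d14:-→d15:-→d16:-→d17:H2→d18:-→d19:-→d20:-→d21:-→d22:-→d23:-→d24:H5  best=H5
  + 142.4.207.0/24 (H3) depth=24
  + 151.88.23.176/30 (H4) depth=30
  + 151.88.23.176/29 (H3) depth=29
  ? 151.88.23.17  path d0:H4→d1:-→d2:-→d3:-→d4:-→d5:-→d6:-→d7:-→d8:-→d9:-→d10:-→d11:-→d12:H1→d13:-→d14:-→d15:-→d16:-→d17:H2→d18:-→d19:-→d20:-→d21:-→d22:-→d23:-→d24:H5  best=H5
  ? 71.27.93.41  path d0:H4→d1:-→d2:-→d3:-→d4:-→d5:-→d6:-→d7:-→d8:-→d9:-→d10:-→d11:-→d12:-→d13:-→d14:-→d15:-→d16:-→d17:-→d18:-→d19:-→d20:-→d21:-→d22:-→d23:-→d24:H4  best=H4
  ? 142.4.207.0  path d0:H4→d1:-→d2:-→d3:-→d4:-→d5:-→d6:-→d7:-→d8:-→d9:-→d10:-→d11:-→d12:-→d13:-→d14:-→d15:-→d16:-→d17:-→d18:-→d19:-→d20:-→d21:-→d22:-→d23:-→d24:H3  best=H3
  + 0.0.0.0/0 (H2) depth=0
  + 71.0.0.0/8 (H3) depth=8
  ? 106.57.153.219  path d0:H2→d1:-→d2:-  best=H2
  ? 142.4.207.56  path d0:H2→d1:-→d2:-→d3:-→d4:-→d5:-→d6:-→d7:-→d8:-→d9:-→d10:-→d11:-→d12:-→d13:-→d14:-→d15:-→d16:-→d17:-→d18:-→d19:-→d20:-→d21:-→d22:-→d23:-→d24:H3  best=H3
  ? 151.88.23.178  path d0:H2→d1:-→d2:-→d3:-→d4:-→d5:-→d6:-→d7:-→d8:-→d9:-→d10:-→d11:-→d12:H1→d13:-→d14:-→d15:-→d16:-→d17:H2→d18:-→d19:-→d20:-→d21:-→d22:-→d23:-→d24:H5→d25:-→d26:-→d27:-→d28:-→d29:H3→d30:H4→d31:-  best=H4
  ? 151.88.23.177  path d0:H2→d1:-→d2:-→d3:-→d4:-→d5:-→d6:-→d7:-→d8:-→d9:-→d10:-→d11:-→d12:H1→d13:-→d14:-→d15:-→d16:-→d17:H2→d18:-→d19:-→d20:-→d21:-→d22:-→d23:-→d24:H5→d25:-→d26:-→d27:-→d28:-→d29:H3→d30:H4  best=H4
  + 71.27.93.192/28 (H4) depth=28
  + 142.4.192.0/20 (H2) depth=20
  ? 71.0.1.176  path d0:H2→d1:-→d2:-→d3:-→d4:-→d5:-→d6:-→d7:-→d8:H3→d9:-→d10:-→d11:-  best=H3

== LOOKUPS ==
["H1","H4","H5","H5","H4","H3","H2","H3","H4","H4","H3"]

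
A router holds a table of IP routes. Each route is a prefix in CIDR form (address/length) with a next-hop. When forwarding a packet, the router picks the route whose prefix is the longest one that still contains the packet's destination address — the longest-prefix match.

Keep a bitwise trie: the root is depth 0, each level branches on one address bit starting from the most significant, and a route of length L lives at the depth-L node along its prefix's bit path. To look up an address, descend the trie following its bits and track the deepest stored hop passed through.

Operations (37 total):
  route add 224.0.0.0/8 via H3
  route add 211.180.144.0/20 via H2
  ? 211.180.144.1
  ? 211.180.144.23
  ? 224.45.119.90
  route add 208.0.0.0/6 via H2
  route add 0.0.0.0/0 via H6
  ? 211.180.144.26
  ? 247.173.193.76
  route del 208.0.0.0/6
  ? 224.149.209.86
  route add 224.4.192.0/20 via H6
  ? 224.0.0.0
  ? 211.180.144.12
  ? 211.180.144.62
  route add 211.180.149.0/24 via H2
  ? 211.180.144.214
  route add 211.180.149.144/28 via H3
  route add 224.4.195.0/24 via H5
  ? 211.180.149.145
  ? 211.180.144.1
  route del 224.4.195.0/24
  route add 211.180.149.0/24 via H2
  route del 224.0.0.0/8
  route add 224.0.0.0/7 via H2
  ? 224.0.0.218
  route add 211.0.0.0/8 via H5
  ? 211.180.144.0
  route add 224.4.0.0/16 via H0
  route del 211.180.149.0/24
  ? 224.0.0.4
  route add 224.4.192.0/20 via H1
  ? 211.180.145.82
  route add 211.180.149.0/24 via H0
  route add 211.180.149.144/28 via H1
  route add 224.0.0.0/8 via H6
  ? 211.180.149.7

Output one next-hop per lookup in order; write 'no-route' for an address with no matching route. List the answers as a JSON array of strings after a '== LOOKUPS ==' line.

Trace:
  add 224.0.0.0/8 -> H3 at depth 8
  add 211.180.144.0/20 -> H2 at depth 20
  lookup 211.180.144.1: bits 11010011101101001001 walk d0:-→d1:-→d2:-→d3:-→d4:-→d5:-→d6:-→d7:-→d8:-→d9:-→d10:-→d11:-→d12:-→d13:-→d14:-→d15:-→d16:-→d17:-→d18:-→d19:-→d20:H2 -> H2
  lookup 211.180.144.23: bits 11010011101101001001 walk d0:-→d1:-→d2:-→d3:-→d4:-→d5:-→d6:-→d7:-→d8:-→d9:-→d10:-→d11:-→d12:-→d13:-→d14:-→d15:-→d16:-→d17:-→d18:-→d19:-→d20:H2 -> H2
  lookup 224.45.119.90: bits 11100000 walk d0:-→d1:-→d2:-→d3:-→d4:-→d5:-→d6:-→d7:-→d8:H3 -> H3
  add 208.0.0.0/6 -> H2 at depth 6
  add 0.0.0.0/0 -> H6 at depth 0
  lookup 211.180.144.26: bits 11010011101101001001 walk d0:H6→d1:-→d2:-→d3:-→d4:-→d5:-→d6:H2→d7:-→d8:-→d9:-→d10:-→d11:-→d12:-→d13:-→d14:-→d15:-→d16:-→d17:-→d18:-→d19:-→d20:H2 -> H2
  lookup 247.173.193.76: bits 111 walk d0:H6→d1:-→d2:-→d3:- -> H6
  - 208.0.0.0/6 clear@6
  lookup 224.149.209.86: bits 11100000 walk d0:H6→d1:-→d2:-→d3:-→d4:-→d5:-→d6:-→d7:-→d8:H3 -> H3
  add 224.4.192.0/20 -> H6 at depth 20
  lookup 224.0.0.0: bits 1110000000000 walk d0:H6→d1:-→d2:-→d3:-→d4:-→d5:-→d6:-→d7:-→d8:H3→d9:-→d10:-→d11:-→d12:-→d13:- -> H3
  lookup 211.180.144.12: bits 11010011101101001001 walk d0:H6→d1:-→d2:-→d3:-→d4:-→d5:-→d6:-→d7:-→d8:-→d9:-→d10:-→d11:-→d12:-→d13:-→d14:-→d15:-→d16:-→d17:-→d18:-→d19:-→d20:H2 -> H2
  lookup 211.180.144.62: bits 11010011101101001001 walk d0:H6→d1:-→d2:-→d3:-→d4:-→d5:-→d6:-→d7:-→d8:-→d9:-→d10:-→d11:-→d12:-→d13:-→d14:-→d15:-→d16:-→d17:-→d18:-→d19:-→d20:H2 -> H2
  add 211.180.149.0/24 -> H2 at depth 24
  lookup 211.180.144.214: bits 110100111011010010010 walk d0:H6→d1:-→d2:-→d3:-→d4:-→d5:-→d6:-→d7:-→d8:-→d9:-→d10:-→d11:-→d12:-→d13:-→d14:-→d15:-→d16:-→d17:-→d18:-→d19:-→d20:H2→d21:- -> H2
  add 211.180.149.144/28 -> H3 at depth 28
  add 224.4.195.0/24 -> H5 at depth 24
  lookup 211.180.149.145: bits 1101001110110100100101011001 walk d0:H6→d1:-→d2:-→d3:-→d4:-→d5:-→d6:-→d7:-→d8:-→d9:-→d10:-→d11:-→d12:-→d13:-→d14:-→d15:-→d16:-→d17:-→d18:-→d19:-→d20:H2→d21:-→d22:-→d23:-→d24:H2→d25:-→d26:-→d27:-→d28:H3 -> H3
  lookup 211.180.144.1: bits 110100111011010010010 walk d0:H6→d1:-→d2:-→d3:-→d4:-→d5:-→d6:-→d7:-→d8:-→d9:-→d10:-→d11:-→d12:-→d13:-→d14:-→d15:-→d16:-→d17:-→d18:-→d19:-→d20:H2→d21:- -> H2
  - 224.4.195.0/24 clear@24
  add 211.180.149.0/24 -> H2 at depth 24
  - 224.0.0.0/8 clear@8
  add 224.0.0.0/7 -> H2 at depth 7
  lookup 224.0.0.218: bits 1110000000000 walk d0:H6→d1:-→d2:-→d3:-→d4:-→d5:-→d6:-→d7:H2→d8:-→d9:-→d10:-→d11:-→d12:-→d13:- -> H2
  add 211.0.0.0/8 -> H5 at depth 8
  lookup 211.180.144.0: bits 110100111011010010010 walk d0:H6→d1:-→d2:-→d3:-→d4:-→d5:-→d6:-→d7:-→d8:H5→d9:-→d10:-→d11:-→d12:-→d13:-→d14:-→d15:-→d16:-→d17:-→d18:-→d19:-→d20:H2→d21:- -> H2
  add 224.4.0.0/16 -> H0 at depth 16
  - 211.180.149.0/24 clear@24
  lookup 224.0.0.4: bits 1110000000000 walk d0:H6→d1:-→d2:-→d3:-→d4:-→d5:-→d6:-→d7:H2→d8:-→d9:-→d10:-→d11:-→d12:-→d13:- -> H2
  add 224.4.192.0/20 -> H1 at depth 20
  lookup 211.180.145.82: bits 110100111011010010010 walk d0:H6→d1:-→d2:-→d3:-→d4:-→d5:-→d6:-→d7:-→d8:H5→d9:-→d10:-→d11:-→d12:-→d13:-→d14:-→d15:-→d16:-→d17:-→d18:-→d19:-→d20:H2→d21:- -> H2
  add 211.180.149.0/24 -> H0 at depth 24
  add 211.180.149.144/28 -> H1 at depth 28
  add 224.0.0.0/8 -> H6 at depth 8
  lookup 211.180.149.7: bits 110100111011010010010101 walk d0:H6→d1:-→d2:-→d3:-→d4:-→d5:-→d6:-→d7:-→d8:H5→d9:-→d10:-→d11:-→d12:-→d13:-→d14:-→d15:-→d16:-→d17:-→d18:-→d19:-→d20:H2→d21:-→d22:-→d23:-→d24:H0 -> H0

== LOOKUPS ==
["H2","H2","H3","H2","H6","H3","H3","H2","H2","H2","H3","H2","H2","H2","H2","H2","H0"]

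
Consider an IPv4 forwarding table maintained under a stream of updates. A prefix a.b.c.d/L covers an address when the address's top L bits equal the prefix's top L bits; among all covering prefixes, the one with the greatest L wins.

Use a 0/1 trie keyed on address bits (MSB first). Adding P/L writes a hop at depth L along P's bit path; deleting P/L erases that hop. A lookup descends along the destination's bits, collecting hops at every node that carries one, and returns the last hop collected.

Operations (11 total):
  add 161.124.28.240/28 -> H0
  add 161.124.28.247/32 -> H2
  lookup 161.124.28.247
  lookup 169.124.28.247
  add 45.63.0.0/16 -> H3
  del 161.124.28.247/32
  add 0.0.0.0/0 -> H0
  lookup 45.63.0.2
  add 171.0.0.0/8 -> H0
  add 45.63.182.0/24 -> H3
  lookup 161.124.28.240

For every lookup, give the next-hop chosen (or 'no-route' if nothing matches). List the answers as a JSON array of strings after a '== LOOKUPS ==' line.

Apply in order:
  + 161.124.28.240/28 (H0) depth=28
  + 161.124.28.247/32 (H2) depth=32
  Q 161.124.28.247: descend 10100001011111000001110011110111 ; hops seen [H0,H2] ; pick H2
  Q 169.124.28.247: descend 1010 ; hops seen [∅] ; pick no-route
  + 45.63.0.0/16 (H3) depth=16
  - 161.124.28.247/32 clear@32
  + 0.0.0.0/0 (H0) depth=0
  Q 45.63.0.2: descend 0010110100111111 ; hops seen [H0,H3] ; pick H3
  + 171.0.0.0/8 (H0) depth=8
  + 45.63.182.0/24 (H3) depth=24
  Q 161.124.28.240: descend 10100001011111000001110011110 ; hops seen [H0,H0] ; pick H0

== LOOKUPS ==
["H2","no-route","H3","H0"]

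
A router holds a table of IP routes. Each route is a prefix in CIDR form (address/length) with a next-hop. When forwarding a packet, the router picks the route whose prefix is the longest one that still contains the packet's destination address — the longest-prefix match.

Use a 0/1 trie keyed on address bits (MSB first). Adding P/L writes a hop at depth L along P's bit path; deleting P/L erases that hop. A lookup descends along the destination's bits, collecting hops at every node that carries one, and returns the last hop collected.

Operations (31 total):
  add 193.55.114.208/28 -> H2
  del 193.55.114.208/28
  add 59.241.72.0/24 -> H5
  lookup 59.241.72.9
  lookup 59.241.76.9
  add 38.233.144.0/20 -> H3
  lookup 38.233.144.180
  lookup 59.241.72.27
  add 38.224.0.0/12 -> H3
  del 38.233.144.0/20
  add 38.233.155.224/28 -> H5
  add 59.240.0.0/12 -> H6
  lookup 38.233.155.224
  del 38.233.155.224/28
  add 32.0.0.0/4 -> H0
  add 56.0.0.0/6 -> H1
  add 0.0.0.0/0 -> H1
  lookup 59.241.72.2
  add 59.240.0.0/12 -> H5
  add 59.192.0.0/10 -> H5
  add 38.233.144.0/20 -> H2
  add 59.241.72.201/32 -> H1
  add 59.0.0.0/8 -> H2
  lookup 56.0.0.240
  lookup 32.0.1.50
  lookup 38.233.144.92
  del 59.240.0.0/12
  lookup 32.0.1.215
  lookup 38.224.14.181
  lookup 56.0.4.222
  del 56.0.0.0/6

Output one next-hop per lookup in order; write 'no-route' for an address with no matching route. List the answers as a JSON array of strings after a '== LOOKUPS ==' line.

Apply in order:
  add 193.55.114.208/28 -> H2 at depth 28
  - 193.55.114.208/28 clear@28
  add 59.241.72.0/24 -> H5 at depth 24
  lookup 59.241.72.9: bits 001110111111000101001000 walk d0:-→d1:-→d2:-→d3:-→d4:-→d5:-→d6:-→d7:-→d8:-→d9:-→d10:-→d11:-→d12:-→d13:-→d14:-→d15:-→d16:-→d17:-→d18:-→d19:-→d20:-→d21:-→d22:-→d23:-→d24:H5 -> H5
  lookup 59.241.76.9: bits 001110111111000101001 walk d0:-→d1:-→d2:-→d3:-→d4:-→d5:-→d6:-→d7:-→d8:-→d9:-→d10:-→d11:-→d12:-→d13:-→d14:-→d15:-→d16:-→d17:-→d18:-→d19:-→d20:-→d21:- -> no-route
  add 38.233.144.0/20 -> H3 at depth 20
  lookup 38.233.144.180: bits 00100110111010011001 walk d0:-→d1:-→d2:-→d3:-→d4:-→d5:-→d6:-→d7:-→d8:-→d9:-→d10:-→d11:-→d12:-→d13:-→d14:-→d15:-→d16:-→d17:-→d18:-→d19:-→d20:H3 -> H3
  lookup 59.241.72.27: bits 001110111111000101001000 walk d0:-→d1:-→d2:-→d3:-→d4:-→d5:-→d6:-→d7:-→d8:-→d9:-→d10:-→d11:-→d12:-→d13:-→d14:-→d15:-→d16:-→d17:-→d18:-→d19:-→d20:-→d21:-→d22:-→d23:-→d24:H5 -> H5
  add 38.224.0.0/12 -> H3 at depth 12
  - 38.233.144.0/20 clear@20
  add 38.233.155.224/28 -> H5 at depth 28
  add 59.240.0.0/12 -> H6 at depth 12
  lookup 38.233.155.224: bits 0010011011101001100110111110 walk d0:-→d1:-→d2:-→d3:-→d4:-→d5:-→d6:-→d7:-→d8:-→d9:-→d10:-→d11:-→d12:H3→d13:-→d14:-→d15:-→d16:-→d17:-→d18:-→d19:-→d20:-→d21:-→d22:-→d23:-→d24:-→d25:-→d26:-→d27:-→d28:H5 -> H5
  - 38.233.155.224/28 clear@28
  add 32.0.0.0/4 -> H0 at depth 4
  add 56.0.0.0/6 -> H1 at depth 6
  add 0.0.0.0/0 -> H1 at depth 0
  lookup 59.241.72.2: bits 001110111111000101001000 walk d0:H1→d1:-→d2:-→d3:-→d4:-→d5:-→d6:H1→d7:-→d8:-→d9:-→d10:-→d11:-→d12:H6→d13:-→d14:-→d15:-→d16:-→d17:-→d18:-→d19:-→d20:-→d21:-→d22:-→d23:-→d24:H5 -> H5
  add 59.240.0.0/12 -> H5 at depth 12
  add 59.192.0.0/10 -> H5 at depth 10
  add 38.233.144.0/20 -> H2 at depth 20
  add 59.241.72.201/32 -> H1 at depth 32
  add 59.0.0.0/8 -> H2 at depth 8
  lookup 56.0.0.240: bits 001110 walk d0:H1→d1:-→d2:-→d3:-→d4:-→d5:-→d6:H1 -> H1
  lookup 32.0.1.50: bits 00100 walk d0:H1→d1:-→d2:-→d3:-→d4:H0→d5:- -> H0
  lookup 38.233.144.92: bits 00100110111010011001 walk d0:H1→d1:-→d2:-→d3:-→d4:H0→d5:-→d6:-→d7:-→d8:-→d9:-→d10:-→d11:-→d12:H3→d13:-→d14:-→d15:-→d16:-→d17:-→d18:-→d19:-→d20:H2 -> H2
  - 59.240.0.0/12 clear@12
  lookup 32.0.1.215: bits 00100 walk d0:H1→d1:-→d2:-→d3:-→d4:H0→d5:- -> H0
  lookup 38.224.14.181: bits 001001101110 walk d0:H1→d1:-→d2:-→d3:-→d4:H0→d5:-→d6:-→d7:-→d8:-→d9:-→d10:-→d11:-→d12:H3 -> H3
  lookup 56.0.4.222: bits 001110 walk d0:H1→d1:-→d2:-→d3:-→d4:-→d5:-→d6:H1 -> H1
  - 56.0.0.0/6 clear@6

== LOOKUPS ==
["H5","no-route","H3","H5","H5","H5","H1","H0","H2","H0","H3","H1"]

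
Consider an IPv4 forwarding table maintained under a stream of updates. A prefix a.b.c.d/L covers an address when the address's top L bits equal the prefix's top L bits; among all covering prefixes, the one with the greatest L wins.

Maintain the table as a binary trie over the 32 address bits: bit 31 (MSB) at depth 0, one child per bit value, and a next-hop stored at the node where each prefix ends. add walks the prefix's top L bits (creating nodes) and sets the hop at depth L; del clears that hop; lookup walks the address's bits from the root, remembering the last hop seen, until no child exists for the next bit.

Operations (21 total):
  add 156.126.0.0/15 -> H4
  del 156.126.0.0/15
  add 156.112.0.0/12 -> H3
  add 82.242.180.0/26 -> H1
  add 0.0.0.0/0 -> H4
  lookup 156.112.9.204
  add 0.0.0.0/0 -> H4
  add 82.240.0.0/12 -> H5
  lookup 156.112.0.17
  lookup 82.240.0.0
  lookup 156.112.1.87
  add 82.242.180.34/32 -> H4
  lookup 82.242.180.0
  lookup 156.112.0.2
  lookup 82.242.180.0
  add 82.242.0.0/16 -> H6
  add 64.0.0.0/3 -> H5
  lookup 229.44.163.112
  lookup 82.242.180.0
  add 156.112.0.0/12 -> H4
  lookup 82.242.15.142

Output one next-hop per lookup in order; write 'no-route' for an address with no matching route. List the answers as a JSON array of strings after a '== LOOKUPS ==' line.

Process each operation:
  add 156.126.0.0/15 -> H4 at depth 15
  - 156.126.0.0/15 clear@15
  add 156.112.0.0/12 -> H3 at depth 12
  add 82.242.180.0/26 -> H1 at depth 26
  add 0.0.0.0/0 -> H4 at depth 0
  Q 156.112.9.204: descend 100111000111 ; hops seen [H4,H3] ; pick H3
  add 0.0.0.0/0 -> H4 at depth 0
  add 82.240.0.0/12 -> H5 at depth 12
  Q 156.112.0.17: descend 100111000111 ; hops seen [H4,H3] ; pick H3
  Q 82.240.0.0: descend 01010010111100 ; hops seen [H4,H5] ; pick H5
  Q 156.112.1.87: descend 100111000111 ; hops seen [H4,H3] ; pick H3
  add 82.242.180.34/32 -> H4 at depth 32
  Q 82.242.180.0: descend 01010010111100101011010000 ; hops seen [H4,H5,H1] ; pick H1
  Q 156.112.0.2: descend 100111000111 ; hops seen [H4,H3] ; pick H3
  Q 82.242.180.0: descend 01010010111100101011010000 ; hops seen [H4,H5,H1] ; pick H1
  add 82.242.0.0/16 -> H6 at depth 16
  add 64.0.0.0/3 -> H5 at depth 3
  Q 229.44.163.112: descend 1 ; hops seen [H4] ; pick H4
  Q 82.242.180.0: descend 01010010111100101011010000 ; hops seen [H4,H5,H5,H6,H1] ; pick H1
  add 156.112.0.0/12 -> H4 at depth 12
  Q 82.242.15.142: descend 0101001011110010 ; hops seen [H4,H5,H5,H6] ; pick H6

== LOOKUPS ==
["H3","H3","H5","H3","H1","H3","H1","H4","H1","H6"]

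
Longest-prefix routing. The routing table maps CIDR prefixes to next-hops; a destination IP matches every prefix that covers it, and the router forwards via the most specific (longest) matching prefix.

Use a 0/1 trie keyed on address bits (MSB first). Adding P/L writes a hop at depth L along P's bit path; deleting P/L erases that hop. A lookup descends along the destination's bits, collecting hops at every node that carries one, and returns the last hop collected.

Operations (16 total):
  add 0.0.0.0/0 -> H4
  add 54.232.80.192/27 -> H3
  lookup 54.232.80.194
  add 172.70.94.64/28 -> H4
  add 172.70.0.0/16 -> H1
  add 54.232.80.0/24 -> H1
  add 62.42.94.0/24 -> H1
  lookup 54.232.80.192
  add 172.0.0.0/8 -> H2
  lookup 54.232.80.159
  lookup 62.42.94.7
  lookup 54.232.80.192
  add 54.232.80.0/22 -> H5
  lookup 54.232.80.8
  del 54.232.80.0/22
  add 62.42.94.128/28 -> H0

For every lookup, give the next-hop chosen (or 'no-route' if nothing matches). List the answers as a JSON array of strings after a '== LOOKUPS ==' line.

Process each operation:
  + 0.0.0.0/0 (H4) depth=0
  + 54.232.80.192/27 (H3) depth=27
  lookup 54.232.80.194: bits 001101101110100001010000110 walk d0:H4→d1:-→d2:-→d3:-→d4:-→d5:-→d6:-→d7:-→d8:-→d9:-→d10:-→d11:-→d12:-→d13:-→d14:-→d15:-→d16:-→d17:-→d18:-→d19:-→d20:-→d21:-→d22:-→d23:-→d24:-→d25:-→d26:-→d27:H3 -> H3
  + 172.70.94.64/28 (H4) depth=28
  + 172.70.0.0/16 (H1) depth=16
  + 54.232.80.0/24 (H1) depth=24
  + 62.42.94.0/24 (H1) depth=24
  lookup 54.232.80.192: bits 001101101110100001010000110 walk d0:H4→d1:-→d2:-→d3:-→d4:-→d5:-→d6:-→d7:-→d8:-→d9:-→d10:-→d11:-→d12:-→d13:-→d14:-→d15:-→d16:-→d17:-→d18:-→d19:-→d20:-→d21:-→d22:-→d23:-→d24:H1→d25:-→d26:-→d27:H3 -> H3
  + 172.0.0.0/8 (H2) depth=8
  lookup 54.232.80.159: bits 0011011011101000010100001 walk d0:H4→d1:-→d2:-→d3:-→d4:-→d5:-→d6:-→d7:-→d8:-→d9:-→d10:-→d11:-→d12:-→d13:-→d14:-→d15:-→d16:-→d17:-→d18:-→d19:-→d20:-→d21:-→d22:-→d23:-→d24:H1→d25:- -> H1
  lookup 62.42.94.7: bits 001111100010101001011110 walk d0:H4→d1:-→d2:-→d3:-→d4:-→d5:-→d6:-→d7:-→d8:-→d9:-→d10:-→d11:-→d12:-→d13:-→d14:-→d15:-→d16:-→d17:-→d18:-→d19:-→d20:-→d21:-→d22:-→d23:-→d24:H1 -> H1
  lookup 54.232.80.192: bits 001101101110100001010000110 walk d0:H4→d1:-→d2:-→d3:-→d4:-→d5:-→d6:-→d7:-→d8:-→d9:-→d10:-→d11:-→d12:-→d13:-→d14:-→d15:-→d16:-→d17:-→d18:-→d19:-→d20:-→d21:-→d22:-→d23:-→d24:H1→d25:-→d26:-→d27:H3 -> H3
  + 54.232.80.0/22 (H5) depth=22
  lookup 54.232.80.8: bits 001101101110100001010000 walk d0:H4→d1:-→d2:-→d3:-→d4:-→d5:-→d6:-→d7:-→d8:-→d9:-→d10:-→d11:-→d12:-→d13:-→d14:-→d15:-→d16:-→d17:-→d18:-→d19:-→d20:-→d21:-→d22:H5→d23:-→d24:H1 -> H1
  del 54.232.80.0/22 (clear depth 22)
  + 62.42.94.128/28 (H0) depth=28

== LOOKUPS ==
["H3","H3","H1","H1","H3","H1"]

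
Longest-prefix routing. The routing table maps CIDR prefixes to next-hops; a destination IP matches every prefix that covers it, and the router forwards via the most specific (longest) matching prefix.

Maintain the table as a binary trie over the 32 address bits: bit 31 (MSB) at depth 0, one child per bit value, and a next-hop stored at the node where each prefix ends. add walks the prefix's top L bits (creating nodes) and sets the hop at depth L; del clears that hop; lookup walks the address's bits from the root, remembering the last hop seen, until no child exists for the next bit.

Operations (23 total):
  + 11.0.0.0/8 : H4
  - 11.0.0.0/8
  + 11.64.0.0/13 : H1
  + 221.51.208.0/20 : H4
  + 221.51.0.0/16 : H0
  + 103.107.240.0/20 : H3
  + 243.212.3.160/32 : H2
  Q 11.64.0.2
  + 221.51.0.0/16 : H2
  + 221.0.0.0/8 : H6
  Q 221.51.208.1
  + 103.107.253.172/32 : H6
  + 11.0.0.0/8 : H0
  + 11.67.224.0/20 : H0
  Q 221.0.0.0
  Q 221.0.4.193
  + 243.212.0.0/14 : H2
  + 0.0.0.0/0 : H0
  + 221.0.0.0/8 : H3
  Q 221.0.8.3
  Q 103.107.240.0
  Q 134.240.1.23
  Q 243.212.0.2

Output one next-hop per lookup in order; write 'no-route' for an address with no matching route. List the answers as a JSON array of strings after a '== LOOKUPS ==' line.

Apply in order:
  + 11.0.0.0/8 (H4) depth=8
  - 11.0.0.0/8 clear@8
  + 11.64.0.0/13 (H1) depth=13
  + 221.51.208.0/20 (H4) depth=20
  + 221.51.0.0/16 (H0) depth=16
  + 103.107.240.0/20 (H3) depth=20
  + 243.212.3.160/32 (H2) depth=32
  Q 11.64.0.2: descend 0000101101000 ; hops seen [H1] ; pick H1
  + 221.51.0.0/16 (H2) depth=16
  + 221.0.0.0/8 (H6) depth=8
  Q 221.51.208.1: descend 11011101001100111101 ; hops seen [H6,H2,H4] ; pick H4
  + 103.107.253.172/32 (H6) depth=32
  + 11.0.0.0/8 (H0) depth=8
  + 11.67.224.0/20 (H0) depth=20
  Q 221.0.0.0: descend 1101110100 ; hops seen [H6] ; pick H6
  Q 221.0.4.193: descend 1101110100 ; hops seen [H6] ; pick H6
  + 243.212.0.0/14 (H2) depth=14
  + 0.0.0.0/0 (H0) depth=0
  + 221.0.0.0/8 (H3) depth=8
  Q 221.0.8.3: descend 1101110100 ; hops seen [H0,H3] ; pick H3
  Q 103.107.240.0: descend 01100111011010111111 ; hops seen [H0,H3] ; pick H3
  Q 134.240.1.23: descend 1 ; hops seen [H0] ; pick H0
  Q 243.212.0.2: descend 1111001111010100000000 ; hops seen [H0,H2] ; pick H2

== LOOKUPS ==
["H1","H4","H6","H6","H3","H3","H0","H2"]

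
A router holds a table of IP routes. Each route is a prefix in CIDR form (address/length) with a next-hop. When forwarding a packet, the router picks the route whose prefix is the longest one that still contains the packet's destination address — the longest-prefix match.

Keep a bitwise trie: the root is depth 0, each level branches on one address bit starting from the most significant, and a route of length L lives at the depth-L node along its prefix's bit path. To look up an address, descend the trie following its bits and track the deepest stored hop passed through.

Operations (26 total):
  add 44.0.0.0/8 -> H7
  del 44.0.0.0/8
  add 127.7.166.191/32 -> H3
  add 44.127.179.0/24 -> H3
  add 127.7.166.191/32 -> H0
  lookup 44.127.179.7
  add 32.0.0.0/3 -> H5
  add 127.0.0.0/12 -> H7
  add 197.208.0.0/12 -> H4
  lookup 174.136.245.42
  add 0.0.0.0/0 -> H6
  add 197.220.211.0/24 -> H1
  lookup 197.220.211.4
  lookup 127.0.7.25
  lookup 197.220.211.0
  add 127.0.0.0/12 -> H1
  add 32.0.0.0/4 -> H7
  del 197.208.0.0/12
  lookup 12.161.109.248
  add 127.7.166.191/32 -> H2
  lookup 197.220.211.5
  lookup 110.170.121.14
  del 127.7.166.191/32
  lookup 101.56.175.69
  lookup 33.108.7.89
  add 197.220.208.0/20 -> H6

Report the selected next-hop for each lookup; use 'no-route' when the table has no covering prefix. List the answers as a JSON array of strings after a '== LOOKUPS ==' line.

Trace:
  + 44.0.0.0/8 (H7) depth=8
  - 44.0.0.0/8 clear@8
  + 127.7.166.191/32 (H3) depth=32
  + 44.127.179.0/24 (H3) depth=24
  + 127.7.166.191/32 (H0) depth=32
  Q 44.127.179.7: descend 001011000111111110110011 ; hops seen [H3] ; pick H3
  + 32.0.0.0/3 (H5) depth=3
  + 127.0.0.0/12 (H7) depth=12
  + 197.208.0.0/12 (H4) depth=12
  Q 174.136.245.42: descend 1 ; hops seen [∅] ; pick no-route
  + 0.0.0.0/0 (H6) depth=0
  + 197.220.211.0/24 (H1) depth=24
  Q 197.220.211.4: descend 110001011101110011010011 ; hops seen [H6,H4,H1] ; pick H1
  Q 127.0.7.25: descend 0111111100000 ; hops seen [H6,H7] ; pick H7
  Q 197.220.211.0: descend 110001011101110011010011 ; hops seen [H6,H4,H1] ; pick H1
  + 127.0.0.0/12 (H1) depth=12
  + 32.0.0.0/4 (H7) depth=4
  - 197.208.0.0/12 clear@12
  Q 12.161.109.248: descend 00 ; hops seen [H6] ; pick H6
  + 127.7.166.191/32 (H2) depth=32
  Q 197.220.211.5: descend 110001011101110011010011 ; hops seen [H6,H1] ; pick H1
  Q 110.170.121.14: descend 011 ; hops seen [H6] ; pick H6
  - 127.7.166.191/32 clear@32
  Q 101.56.175.69: descend 011 ; hops seen [H6] ; pick H6
  Q 33.108.7.89: descend 0010 ; hops seen [H6,H5,H7] ; pick H7
  + 197.220.208.0/20 (H6) depth=20

== LOOKUPS ==
["H3","no-route","H1","H7","H1","H6","H1","H6","H6","H7"]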